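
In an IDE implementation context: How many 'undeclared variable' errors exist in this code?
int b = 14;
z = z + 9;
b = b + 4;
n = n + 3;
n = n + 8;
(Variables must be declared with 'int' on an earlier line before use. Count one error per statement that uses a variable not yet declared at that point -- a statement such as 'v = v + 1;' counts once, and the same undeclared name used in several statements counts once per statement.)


Scanning code line by line:
  Line 1: declare 'b' -> declared = ['b']
  Line 2: use 'z' -> ERROR (undeclared)
  Line 3: use 'b' -> OK (declared)
  Line 4: use 'n' -> ERROR (undeclared)
  Line 5: use 'n' -> ERROR (undeclared)
Total undeclared variable errors: 3

3


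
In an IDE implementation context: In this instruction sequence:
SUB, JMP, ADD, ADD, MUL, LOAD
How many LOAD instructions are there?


Scanning instruction sequence for LOAD:
  Position 1: SUB
  Position 2: JMP
  Position 3: ADD
  Position 4: ADD
  Position 5: MUL
  Position 6: LOAD <- MATCH
Matches at positions: [6]
Total LOAD count: 1

1


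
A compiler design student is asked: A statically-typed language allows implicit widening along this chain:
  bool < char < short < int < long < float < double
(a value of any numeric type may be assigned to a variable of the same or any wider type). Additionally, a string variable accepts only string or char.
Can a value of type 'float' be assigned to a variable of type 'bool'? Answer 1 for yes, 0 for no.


Target variable type: bool
Source value type: float
Numeric ranks: float=5, bool=0
Widening allowed iff rank(source) <= rank(target): 5 <= 0? No
Result: 0

0


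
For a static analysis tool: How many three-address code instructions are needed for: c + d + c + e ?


Expression: c + d + c + e
Generating three-address code (respecting * over +/- precedence):
  Instruction 1: t1 = c + d
  Instruction 2: t2 = t1 + c
  Instruction 3: t3 = t2 + e
Total instructions: 3

3


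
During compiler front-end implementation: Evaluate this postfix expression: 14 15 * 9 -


Processing tokens left to right:
Push 14, Push 15
Pop 14 and 15, compute 14 * 15 = 210, push 210
Push 9
Pop 210 and 9, compute 210 - 9 = 201, push 201
Stack result: 201

201


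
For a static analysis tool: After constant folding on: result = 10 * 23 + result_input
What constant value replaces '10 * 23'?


Identifying constant sub-expression:
  Original: result = 10 * 23 + result_input
  10 and 23 are both compile-time constants
  Evaluating: 10 * 23 = 230
  After folding: result = 230 + result_input

230


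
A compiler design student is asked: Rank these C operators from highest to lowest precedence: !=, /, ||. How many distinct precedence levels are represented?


Looking up precedence for each operator:
  != -> precedence 3
  / -> precedence 6
  || -> precedence 1
Sorted highest to lowest: /, !=, ||
Distinct precedence values: [6, 3, 1]
Number of distinct levels: 3

3


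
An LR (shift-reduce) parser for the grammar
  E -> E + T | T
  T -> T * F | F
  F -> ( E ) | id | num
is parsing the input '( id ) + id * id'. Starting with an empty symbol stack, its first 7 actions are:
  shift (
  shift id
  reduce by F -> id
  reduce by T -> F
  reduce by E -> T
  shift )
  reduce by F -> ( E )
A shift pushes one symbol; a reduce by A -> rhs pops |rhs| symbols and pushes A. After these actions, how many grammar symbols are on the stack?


Tracking the symbol stack through each action:
  Action 1: shift '(' : push -> stack = [(] (size 1)
  Action 2: shift 'id' : push -> stack = [(, id] (size 2)
  Action 3: reduce by F -> id : pop 1, push F -> stack = [(, F] (size 2)
  Action 4: reduce by T -> F : pop 1, push T -> stack = [(, T] (size 2)
  Action 5: reduce by E -> T : pop 1, push E -> stack = [(, E] (size 2)
  Action 6: shift ')' : push -> stack = [(, E, )] (size 3)
  Action 7: reduce by F -> ( E ) : pop 3, push F -> stack = [F] (size 1)
Final stack size: 1

1


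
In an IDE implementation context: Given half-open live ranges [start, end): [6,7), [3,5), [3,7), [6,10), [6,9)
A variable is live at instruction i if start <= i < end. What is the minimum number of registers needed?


Live ranges:
  Var0: [6, 7)
  Var1: [3, 5)
  Var2: [3, 7)
  Var3: [6, 10)
  Var4: [6, 9)
Sweep-line events (position, delta, active):
  pos=3 start -> active=1
  pos=3 start -> active=2
  pos=5 end -> active=1
  pos=6 start -> active=2
  pos=6 start -> active=3
  pos=6 start -> active=4
  pos=7 end -> active=3
  pos=7 end -> active=2
  pos=9 end -> active=1
  pos=10 end -> active=0
Maximum simultaneous active: 4
Minimum registers needed: 4

4


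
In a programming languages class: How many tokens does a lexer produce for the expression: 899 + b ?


Scanning '899 + b'
Token 1: '899' -> integer_literal
Token 2: '+' -> operator
Token 3: 'b' -> identifier
Total tokens: 3

3


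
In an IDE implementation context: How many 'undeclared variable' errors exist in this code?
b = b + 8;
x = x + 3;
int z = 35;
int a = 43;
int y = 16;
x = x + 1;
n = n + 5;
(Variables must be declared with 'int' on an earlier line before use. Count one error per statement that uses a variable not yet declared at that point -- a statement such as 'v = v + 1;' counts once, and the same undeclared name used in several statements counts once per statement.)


Scanning code line by line:
  Line 1: use 'b' -> ERROR (undeclared)
  Line 2: use 'x' -> ERROR (undeclared)
  Line 3: declare 'z' -> declared = ['z']
  Line 4: declare 'a' -> declared = ['a', 'z']
  Line 5: declare 'y' -> declared = ['a', 'y', 'z']
  Line 6: use 'x' -> ERROR (undeclared)
  Line 7: use 'n' -> ERROR (undeclared)
Total undeclared variable errors: 4

4


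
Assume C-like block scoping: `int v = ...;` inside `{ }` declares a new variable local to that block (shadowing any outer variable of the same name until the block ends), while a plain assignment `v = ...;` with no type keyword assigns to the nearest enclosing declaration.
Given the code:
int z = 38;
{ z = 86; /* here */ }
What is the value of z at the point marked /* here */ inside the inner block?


Analyzing scoping rules:
Outer scope: declares z = 38
Inner block: 'z = 86;' has no type keyword, so it is an assignment to the outer z (no shadowing)
Inside the block, after the assignment -> 86
Result: 86

86


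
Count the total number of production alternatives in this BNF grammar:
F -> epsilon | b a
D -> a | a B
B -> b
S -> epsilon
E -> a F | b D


Counting alternatives per rule:
  F: 2 alternative(s)
  D: 2 alternative(s)
  B: 1 alternative(s)
  S: 1 alternative(s)
  E: 2 alternative(s)
Sum: 2 + 2 + 1 + 1 + 2 = 8

8


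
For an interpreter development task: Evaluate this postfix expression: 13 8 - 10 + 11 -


Processing tokens left to right:
Push 13, Push 8
Pop 13 and 8, compute 13 - 8 = 5, push 5
Push 10
Pop 5 and 10, compute 5 + 10 = 15, push 15
Push 11
Pop 15 and 11, compute 15 - 11 = 4, push 4
Stack result: 4

4


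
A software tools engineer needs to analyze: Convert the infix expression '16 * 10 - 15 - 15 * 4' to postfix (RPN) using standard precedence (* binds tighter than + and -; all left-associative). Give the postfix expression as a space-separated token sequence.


Applying the shunting-yard algorithm:
  Operand 16 -> output
  Push '*' onto operator stack -> op-stack: [*]
  Operand 10 -> output
  See '-' (prec 1); top '*' (prec 2) >= it -> pop '*' to output
  Push '-' onto operator stack -> op-stack: [-]
  Operand 15 -> output
  See '-' (prec 1); top '-' (prec 1) >= it -> pop '-' to output
  Push '-' onto operator stack -> op-stack: [-]
  Operand 15 -> output
  Push '*' onto operator stack -> op-stack: [-, *]
  Operand 4 -> output
  End of input: pop '*' to output
  End of input: pop '-' to output
Postfix result: 16 10 * 15 - 15 4 * -

16 10 * 15 - 15 4 * -


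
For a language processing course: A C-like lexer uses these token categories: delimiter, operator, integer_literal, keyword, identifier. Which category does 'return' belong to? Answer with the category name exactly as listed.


Token: 'return'
Checking categories:
  identifier: no
  integer_literal: no
  operator: no
  keyword: YES
  delimiter: no
Category: keyword

keyword


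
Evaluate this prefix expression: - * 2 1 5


Parsing prefix expression: - * 2 1 5
Step 1: Innermost operation '* 2 1'
  2 * 1 = 2
Step 2: Outer operation '- [2] 5'
  2 - 5 = -3

-3


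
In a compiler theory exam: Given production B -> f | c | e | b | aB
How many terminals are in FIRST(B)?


Production: B -> f | c | e | b | aB
Examining each alternative for leading terminals:
  B -> f : first terminal = 'f'
  B -> c : first terminal = 'c'
  B -> e : first terminal = 'e'
  B -> b : first terminal = 'b'
  B -> aB : first terminal = 'a'
FIRST(B) = {a, b, c, e, f}
Count: 5

5


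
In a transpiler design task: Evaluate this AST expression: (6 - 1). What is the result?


Expression: (6 - 1)
Evaluating step by step:
  6 - 1 = 5
Result: 5

5


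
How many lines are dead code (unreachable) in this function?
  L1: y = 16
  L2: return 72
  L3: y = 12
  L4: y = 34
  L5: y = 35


Analyzing control flow:
  L1: reachable (before return)
  L2: reachable (return statement)
  L3: DEAD (after return at L2)
  L4: DEAD (after return at L2)
  L5: DEAD (after return at L2)
Return at L2, total lines = 5
Dead lines: L3 through L5
Count: 3

3


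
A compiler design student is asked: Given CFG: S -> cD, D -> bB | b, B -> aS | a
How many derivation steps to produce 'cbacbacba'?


Grammar: S -> cD, D -> bB | b, B -> aS | a
Deriving 'cbacbacba':
Step 1: S -> cD => cD
Step 2: D -> bB => cbB
Step 3: B -> aS => cbaS
Step 4: S -> cD => cbacD
Step 5: D -> bB => cbacbB
Step 6: B -> aS => cbacbaS
Step 7: S -> cD => cbacbacD
Step 8: D -> bB => cbacbacbB
Step 9: B -> a => cbacbacba
Total derivation steps: 9

9


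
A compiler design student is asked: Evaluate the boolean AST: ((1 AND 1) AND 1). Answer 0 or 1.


Step 1: Evaluate inner node
  1 AND 1 = 1
Step 2: Evaluate root node
  1 AND 1 = 1

1


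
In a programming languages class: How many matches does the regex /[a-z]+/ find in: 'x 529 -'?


Pattern: /[a-z]+/ (identifiers)
Input: 'x 529 -'
Scanning for matches:
  Match 1: 'x'
Total matches: 1

1


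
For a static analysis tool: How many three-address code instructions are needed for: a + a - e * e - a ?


Expression: a + a - e * e - a
Generating three-address code (respecting * over +/- precedence):
  Instruction 1: t1 = e * e
  Instruction 2: t2 = a + a
  Instruction 3: t3 = t2 - t1
  Instruction 4: t4 = t3 - a
Total instructions: 4

4


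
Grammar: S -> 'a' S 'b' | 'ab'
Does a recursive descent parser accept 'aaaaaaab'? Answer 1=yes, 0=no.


Grammar accepts strings of the form a^n b^n (n >= 1)
Word: 'aaaaaaab'
Counting: 7 a's and 1 b's
Check: 7 == 1? No
Mismatch: a-count != b-count
Rejected

0


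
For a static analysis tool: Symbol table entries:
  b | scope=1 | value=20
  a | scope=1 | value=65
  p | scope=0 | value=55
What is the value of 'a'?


Searching symbol table for 'a':
  b | scope=1 | value=20
  a | scope=1 | value=65 <- MATCH
  p | scope=0 | value=55
Found 'a' at scope 1 with value 65

65


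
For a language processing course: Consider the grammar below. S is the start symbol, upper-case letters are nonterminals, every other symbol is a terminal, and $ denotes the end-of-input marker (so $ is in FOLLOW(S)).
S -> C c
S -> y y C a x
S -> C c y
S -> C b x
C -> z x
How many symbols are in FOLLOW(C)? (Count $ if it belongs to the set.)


S is the start symbol and does not occur in any rule body, so FOLLOW(S) = {$}.
Examining every occurrence of C in a rule body:
  S -> C c : C is followed by terminal 'c' -> add 'c'
  S -> y y C a x : C is followed by terminal 'a' -> add 'a'
  S -> C c y : C is followed by terminal 'c' -> add 'c' (already in the set)
  S -> C b x : C is followed by terminal 'b' -> add 'b'
  C -> z x : C does not occur in the body -> contributes nothing
FOLLOW(C) = {a, b, c}
Count: 3

3


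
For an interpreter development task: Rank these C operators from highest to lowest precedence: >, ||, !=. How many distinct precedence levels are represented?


Looking up precedence for each operator:
  > -> precedence 4
  || -> precedence 1
  != -> precedence 3
Sorted highest to lowest: >, !=, ||
Distinct precedence values: [4, 3, 1]
Number of distinct levels: 3

3


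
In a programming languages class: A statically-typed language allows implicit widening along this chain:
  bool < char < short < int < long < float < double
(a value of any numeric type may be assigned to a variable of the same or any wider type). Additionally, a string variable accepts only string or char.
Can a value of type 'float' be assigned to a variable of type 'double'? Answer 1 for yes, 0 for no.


Target variable type: double
Source value type: float
Numeric ranks: float=5, double=6
Widening allowed iff rank(source) <= rank(target): 5 <= 6? Yes
Result: 1

1


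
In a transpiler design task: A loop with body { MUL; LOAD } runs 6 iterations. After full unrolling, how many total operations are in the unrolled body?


Loop body operations: MUL, LOAD (2 ops per iteration)
Unrolling 6 iterations:
  Iteration 1: MUL, LOAD (2 ops)
  Iteration 2: MUL, LOAD (2 ops)
  Iteration 3: MUL, LOAD (2 ops)
  Iteration 4: MUL, LOAD (2 ops)
  Iteration 5: MUL, LOAD (2 ops)
  Iteration 6: MUL, LOAD (2 ops)
Total: 6 iterations * 2 ops/iter = 12 operations

12


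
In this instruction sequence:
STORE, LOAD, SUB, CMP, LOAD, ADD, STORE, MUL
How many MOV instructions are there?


Scanning instruction sequence for MOV:
  Position 1: STORE
  Position 2: LOAD
  Position 3: SUB
  Position 4: CMP
  Position 5: LOAD
  Position 6: ADD
  Position 7: STORE
  Position 8: MUL
Matches at positions: []
Total MOV count: 0

0


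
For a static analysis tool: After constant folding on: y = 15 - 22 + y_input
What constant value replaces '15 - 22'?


Identifying constant sub-expression:
  Original: y = 15 - 22 + y_input
  15 and 22 are both compile-time constants
  Evaluating: 15 - 22 = -7
  After folding: y = -7 + y_input

-7


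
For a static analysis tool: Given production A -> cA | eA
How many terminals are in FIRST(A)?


Production: A -> cA | eA
Examining each alternative for leading terminals:
  A -> cA : first terminal = 'c'
  A -> eA : first terminal = 'e'
FIRST(A) = {c, e}
Count: 2

2


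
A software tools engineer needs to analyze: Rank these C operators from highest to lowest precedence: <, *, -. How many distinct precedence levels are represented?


Looking up precedence for each operator:
  < -> precedence 4
  * -> precedence 6
  - -> precedence 5
Sorted highest to lowest: *, -, <
Distinct precedence values: [6, 5, 4]
Number of distinct levels: 3

3


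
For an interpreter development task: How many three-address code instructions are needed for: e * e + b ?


Expression: e * e + b
Generating three-address code (respecting * over +/- precedence):
  Instruction 1: t1 = e * e
  Instruction 2: t2 = t1 + b
Total instructions: 2

2


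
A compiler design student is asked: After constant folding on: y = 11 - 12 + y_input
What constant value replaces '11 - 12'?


Identifying constant sub-expression:
  Original: y = 11 - 12 + y_input
  11 and 12 are both compile-time constants
  Evaluating: 11 - 12 = -1
  After folding: y = -1 + y_input

-1


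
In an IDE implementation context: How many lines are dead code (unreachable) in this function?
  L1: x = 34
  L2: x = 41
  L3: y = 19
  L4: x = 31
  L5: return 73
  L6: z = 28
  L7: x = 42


Analyzing control flow:
  L1: reachable (before return)
  L2: reachable (before return)
  L3: reachable (before return)
  L4: reachable (before return)
  L5: reachable (return statement)
  L6: DEAD (after return at L5)
  L7: DEAD (after return at L5)
Return at L5, total lines = 7
Dead lines: L6 through L7
Count: 2

2


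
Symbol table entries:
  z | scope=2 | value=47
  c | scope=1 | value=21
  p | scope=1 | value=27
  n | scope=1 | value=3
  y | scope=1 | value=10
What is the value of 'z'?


Searching symbol table for 'z':
  z | scope=2 | value=47 <- MATCH
  c | scope=1 | value=21
  p | scope=1 | value=27
  n | scope=1 | value=3
  y | scope=1 | value=10
Found 'z' at scope 2 with value 47

47


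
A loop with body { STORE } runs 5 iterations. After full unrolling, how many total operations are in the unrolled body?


Loop body operations: STORE (1 op per iteration)
Unrolling 5 iterations:
  Iteration 1: STORE (1 ops)
  Iteration 2: STORE (1 ops)
  Iteration 3: STORE (1 ops)
  Iteration 4: STORE (1 ops)
  Iteration 5: STORE (1 ops)
Total: 5 iterations * 1 ops/iter = 5 operations

5


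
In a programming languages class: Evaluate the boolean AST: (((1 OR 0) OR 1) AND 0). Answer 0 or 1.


Step 1: Evaluate inner node
  1 OR 0 = 1
Step 2: Evaluate next node
  1 OR 1 = 1
Step 3: Evaluate root node
  1 AND 0 = 0

0


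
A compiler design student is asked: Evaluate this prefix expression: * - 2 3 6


Parsing prefix expression: * - 2 3 6
Step 1: Innermost operation '- 2 3'
  2 - 3 = -1
Step 2: Outer operation '* [-1] 6'
  -1 * 6 = -6

-6


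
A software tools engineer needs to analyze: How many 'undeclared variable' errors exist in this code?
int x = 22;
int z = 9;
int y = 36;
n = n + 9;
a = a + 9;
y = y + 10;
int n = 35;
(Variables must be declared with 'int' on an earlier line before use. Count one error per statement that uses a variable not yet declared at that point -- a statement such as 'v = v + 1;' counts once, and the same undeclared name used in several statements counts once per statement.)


Scanning code line by line:
  Line 1: declare 'x' -> declared = ['x']
  Line 2: declare 'z' -> declared = ['x', 'z']
  Line 3: declare 'y' -> declared = ['x', 'y', 'z']
  Line 4: use 'n' -> ERROR (undeclared)
  Line 5: use 'a' -> ERROR (undeclared)
  Line 6: use 'y' -> OK (declared)
  Line 7: declare 'n' -> declared = ['n', 'x', 'y', 'z']
Total undeclared variable errors: 2

2


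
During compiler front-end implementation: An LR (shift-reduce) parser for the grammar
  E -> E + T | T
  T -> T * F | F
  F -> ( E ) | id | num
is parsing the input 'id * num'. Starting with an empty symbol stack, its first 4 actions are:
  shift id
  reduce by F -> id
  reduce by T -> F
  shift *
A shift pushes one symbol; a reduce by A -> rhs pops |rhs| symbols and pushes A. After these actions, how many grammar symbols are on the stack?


Tracking the symbol stack through each action:
  Action 1: shift 'id' : push -> stack = [id] (size 1)
  Action 2: reduce by F -> id : pop 1, push F -> stack = [F] (size 1)
  Action 3: reduce by T -> F : pop 1, push T -> stack = [T] (size 1)
  Action 4: shift '*' : push -> stack = [T, *] (size 2)
Final stack size: 2

2


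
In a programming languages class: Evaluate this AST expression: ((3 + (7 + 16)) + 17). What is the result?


Expression: ((3 + (7 + 16)) + 17)
Evaluating step by step:
  7 + 16 = 23
  3 + 23 = 26
  26 + 17 = 43
Result: 43

43


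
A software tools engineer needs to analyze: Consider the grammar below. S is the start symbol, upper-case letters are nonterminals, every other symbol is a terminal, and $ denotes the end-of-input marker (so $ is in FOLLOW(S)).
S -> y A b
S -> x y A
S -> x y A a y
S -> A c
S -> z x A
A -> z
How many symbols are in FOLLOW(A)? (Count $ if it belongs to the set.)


S is the start symbol and does not occur in any rule body, so FOLLOW(S) = {$}.
Examining every occurrence of A in a rule body:
  S -> y A b : A is followed by terminal 'b' -> add 'b'
  S -> x y A : A is at the right end -> add FOLLOW(S) = {$}
  S -> x y A a y : A is followed by terminal 'a' -> add 'a'
  S -> A c : A is followed by terminal 'c' -> add 'c'
  S -> z x A : A is at the right end -> add FOLLOW(S) = {$} (already in the set)
  A -> z : A does not occur in the body -> contributes nothing
FOLLOW(A) = {a, b, c, $}
Count: 4

4


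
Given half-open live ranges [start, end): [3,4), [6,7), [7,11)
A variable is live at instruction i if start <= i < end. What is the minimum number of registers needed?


Live ranges:
  Var0: [3, 4)
  Var1: [6, 7)
  Var2: [7, 11)
Sweep-line events (position, delta, active):
  pos=3 start -> active=1
  pos=4 end -> active=0
  pos=6 start -> active=1
  pos=7 end -> active=0
  pos=7 start -> active=1
  pos=11 end -> active=0
Maximum simultaneous active: 1
Minimum registers needed: 1

1


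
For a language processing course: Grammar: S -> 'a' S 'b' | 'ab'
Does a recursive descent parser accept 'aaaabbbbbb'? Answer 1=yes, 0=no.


Grammar accepts strings of the form a^n b^n (n >= 1)
Word: 'aaaabbbbbb'
Counting: 4 a's and 6 b's
Check: 4 == 6? No
Mismatch: a-count != b-count
Rejected

0


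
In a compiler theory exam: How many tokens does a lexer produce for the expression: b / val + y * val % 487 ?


Scanning 'b / val + y * val % 487'
Token 1: 'b' -> identifier
Token 2: '/' -> operator
Token 3: 'val' -> identifier
Token 4: '+' -> operator
Token 5: 'y' -> identifier
Token 6: '*' -> operator
Token 7: 'val' -> identifier
Token 8: '%' -> operator
Token 9: '487' -> integer_literal
Total tokens: 9

9


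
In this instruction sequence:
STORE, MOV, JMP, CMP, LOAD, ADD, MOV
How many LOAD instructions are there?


Scanning instruction sequence for LOAD:
  Position 1: STORE
  Position 2: MOV
  Position 3: JMP
  Position 4: CMP
  Position 5: LOAD <- MATCH
  Position 6: ADD
  Position 7: MOV
Matches at positions: [5]
Total LOAD count: 1

1


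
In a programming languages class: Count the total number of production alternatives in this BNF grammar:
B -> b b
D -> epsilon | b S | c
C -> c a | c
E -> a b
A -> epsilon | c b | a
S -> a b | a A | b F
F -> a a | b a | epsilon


Counting alternatives per rule:
  B: 1 alternative(s)
  D: 3 alternative(s)
  C: 2 alternative(s)
  E: 1 alternative(s)
  A: 3 alternative(s)
  S: 3 alternative(s)
  F: 3 alternative(s)
Sum: 1 + 3 + 2 + 1 + 3 + 3 + 3 = 16

16


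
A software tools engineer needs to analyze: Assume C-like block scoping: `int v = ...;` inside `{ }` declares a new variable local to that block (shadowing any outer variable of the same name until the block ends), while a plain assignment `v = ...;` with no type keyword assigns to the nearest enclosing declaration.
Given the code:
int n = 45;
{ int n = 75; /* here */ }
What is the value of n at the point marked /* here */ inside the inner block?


Analyzing scoping rules:
Outer scope: declares n = 45
Inner block: 'int n = 75;' declares a NEW n that shadows the outer one
Inside the block the inner declaration is in scope -> 75
Result: 75

75


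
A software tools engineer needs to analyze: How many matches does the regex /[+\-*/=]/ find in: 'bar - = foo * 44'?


Pattern: /[+\-*/=]/ (operators)
Input: 'bar - = foo * 44'
Scanning for matches:
  Match 1: '-'
  Match 2: '='
  Match 3: '*'
Total matches: 3

3


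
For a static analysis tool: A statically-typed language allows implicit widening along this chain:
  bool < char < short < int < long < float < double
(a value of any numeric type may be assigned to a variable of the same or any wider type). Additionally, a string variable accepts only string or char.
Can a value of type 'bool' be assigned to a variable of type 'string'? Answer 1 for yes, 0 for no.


Target variable type: string
Source value type: bool
Rule: string accepts only {string, char}
  source 'bool' in {string, char}? No
Result: 0

0


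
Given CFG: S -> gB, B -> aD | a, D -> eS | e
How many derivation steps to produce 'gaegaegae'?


Grammar: S -> gB, B -> aD | a, D -> eS | e
Deriving 'gaegaegae':
Step 1: S -> gB => gB
Step 2: B -> aD => gaD
Step 3: D -> eS => gaeS
Step 4: S -> gB => gaegB
Step 5: B -> aD => gaegaD
Step 6: D -> eS => gaegaeS
Step 7: S -> gB => gaegaegB
Step 8: B -> aD => gaegaegaD
Step 9: D -> e => gaegaegae
Total derivation steps: 9

9


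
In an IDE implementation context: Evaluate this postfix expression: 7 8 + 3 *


Processing tokens left to right:
Push 7, Push 8
Pop 7 and 8, compute 7 + 8 = 15, push 15
Push 3
Pop 15 and 3, compute 15 * 3 = 45, push 45
Stack result: 45

45


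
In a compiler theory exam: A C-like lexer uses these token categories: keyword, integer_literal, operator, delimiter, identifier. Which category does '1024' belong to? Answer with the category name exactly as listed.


Token: '1024'
Checking categories:
  identifier: no
  integer_literal: YES
  operator: no
  keyword: no
  delimiter: no
Category: integer_literal

integer_literal


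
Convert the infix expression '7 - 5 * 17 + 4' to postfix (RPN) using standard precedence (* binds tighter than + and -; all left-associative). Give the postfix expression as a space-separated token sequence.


Applying the shunting-yard algorithm:
  Operand 7 -> output
  Push '-' onto operator stack -> op-stack: [-]
  Operand 5 -> output
  Push '*' onto operator stack -> op-stack: [-, *]
  Operand 17 -> output
  See '+' (prec 1); top '*' (prec 2) >= it -> pop '*' to output
  See '+' (prec 1); top '-' (prec 1) >= it -> pop '-' to output
  Push '+' onto operator stack -> op-stack: [+]
  Operand 4 -> output
  End of input: pop '+' to output
Postfix result: 7 5 17 * - 4 +

7 5 17 * - 4 +


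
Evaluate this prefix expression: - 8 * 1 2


Parsing prefix expression: - 8 * 1 2
Step 1: Innermost operation '* 1 2'
  1 * 2 = 2
Step 2: Outer operation '- 8 [2]'
  8 - 2 = 6

6


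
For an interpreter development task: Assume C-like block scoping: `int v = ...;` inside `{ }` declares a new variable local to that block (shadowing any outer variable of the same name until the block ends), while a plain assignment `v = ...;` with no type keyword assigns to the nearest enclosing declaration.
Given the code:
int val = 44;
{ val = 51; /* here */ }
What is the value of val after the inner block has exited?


Analyzing scoping rules:
Outer scope: declares val = 44
Inner block: 'val = 51;' has no type keyword, so it is an assignment to the outer val (no shadowing)
The assignment changed the outer variable itself, so the new value persists after the block -> 51
Result: 51

51


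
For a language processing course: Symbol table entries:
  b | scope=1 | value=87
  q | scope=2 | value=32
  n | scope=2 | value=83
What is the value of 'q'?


Searching symbol table for 'q':
  b | scope=1 | value=87
  q | scope=2 | value=32 <- MATCH
  n | scope=2 | value=83
Found 'q' at scope 2 with value 32

32


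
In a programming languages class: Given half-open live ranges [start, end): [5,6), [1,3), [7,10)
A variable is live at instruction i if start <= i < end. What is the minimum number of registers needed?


Live ranges:
  Var0: [5, 6)
  Var1: [1, 3)
  Var2: [7, 10)
Sweep-line events (position, delta, active):
  pos=1 start -> active=1
  pos=3 end -> active=0
  pos=5 start -> active=1
  pos=6 end -> active=0
  pos=7 start -> active=1
  pos=10 end -> active=0
Maximum simultaneous active: 1
Minimum registers needed: 1

1


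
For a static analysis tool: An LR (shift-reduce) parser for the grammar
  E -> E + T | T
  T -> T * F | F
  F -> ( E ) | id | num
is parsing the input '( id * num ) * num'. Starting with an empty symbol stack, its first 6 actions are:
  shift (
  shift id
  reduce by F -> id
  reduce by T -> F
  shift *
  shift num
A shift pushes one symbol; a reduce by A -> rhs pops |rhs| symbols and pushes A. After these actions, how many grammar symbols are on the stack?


Tracking the symbol stack through each action:
  Action 1: shift '(' : push -> stack = [(] (size 1)
  Action 2: shift 'id' : push -> stack = [(, id] (size 2)
  Action 3: reduce by F -> id : pop 1, push F -> stack = [(, F] (size 2)
  Action 4: reduce by T -> F : pop 1, push T -> stack = [(, T] (size 2)
  Action 5: shift '*' : push -> stack = [(, T, *] (size 3)
  Action 6: shift 'num' : push -> stack = [(, T, *, num] (size 4)
Final stack size: 4

4


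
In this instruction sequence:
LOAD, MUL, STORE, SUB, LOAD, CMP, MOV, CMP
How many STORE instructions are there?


Scanning instruction sequence for STORE:
  Position 1: LOAD
  Position 2: MUL
  Position 3: STORE <- MATCH
  Position 4: SUB
  Position 5: LOAD
  Position 6: CMP
  Position 7: MOV
  Position 8: CMP
Matches at positions: [3]
Total STORE count: 1

1


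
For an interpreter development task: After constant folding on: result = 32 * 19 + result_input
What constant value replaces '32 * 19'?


Identifying constant sub-expression:
  Original: result = 32 * 19 + result_input
  32 and 19 are both compile-time constants
  Evaluating: 32 * 19 = 608
  After folding: result = 608 + result_input

608


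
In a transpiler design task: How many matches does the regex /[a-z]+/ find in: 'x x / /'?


Pattern: /[a-z]+/ (identifiers)
Input: 'x x / /'
Scanning for matches:
  Match 1: 'x'
  Match 2: 'x'
Total matches: 2

2


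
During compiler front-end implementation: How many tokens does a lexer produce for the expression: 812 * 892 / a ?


Scanning '812 * 892 / a'
Token 1: '812' -> integer_literal
Token 2: '*' -> operator
Token 3: '892' -> integer_literal
Token 4: '/' -> operator
Token 5: 'a' -> identifier
Total tokens: 5

5


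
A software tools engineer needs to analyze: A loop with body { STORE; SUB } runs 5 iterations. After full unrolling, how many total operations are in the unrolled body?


Loop body operations: STORE, SUB (2 ops per iteration)
Unrolling 5 iterations:
  Iteration 1: STORE, SUB (2 ops)
  Iteration 2: STORE, SUB (2 ops)
  Iteration 3: STORE, SUB (2 ops)
  Iteration 4: STORE, SUB (2 ops)
  Iteration 5: STORE, SUB (2 ops)
Total: 5 iterations * 2 ops/iter = 10 operations

10


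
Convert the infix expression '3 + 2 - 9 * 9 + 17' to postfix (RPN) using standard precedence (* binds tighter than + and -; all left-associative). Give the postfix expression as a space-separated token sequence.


Applying the shunting-yard algorithm:
  Operand 3 -> output
  Push '+' onto operator stack -> op-stack: [+]
  Operand 2 -> output
  See '-' (prec 1); top '+' (prec 1) >= it -> pop '+' to output
  Push '-' onto operator stack -> op-stack: [-]
  Operand 9 -> output
  Push '*' onto operator stack -> op-stack: [-, *]
  Operand 9 -> output
  See '+' (prec 1); top '*' (prec 2) >= it -> pop '*' to output
  See '+' (prec 1); top '-' (prec 1) >= it -> pop '-' to output
  Push '+' onto operator stack -> op-stack: [+]
  Operand 17 -> output
  End of input: pop '+' to output
Postfix result: 3 2 + 9 9 * - 17 +

3 2 + 9 9 * - 17 +


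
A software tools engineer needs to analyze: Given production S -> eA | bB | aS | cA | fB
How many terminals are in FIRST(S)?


Production: S -> eA | bB | aS | cA | fB
Examining each alternative for leading terminals:
  S -> eA : first terminal = 'e'
  S -> bB : first terminal = 'b'
  S -> aS : first terminal = 'a'
  S -> cA : first terminal = 'c'
  S -> fB : first terminal = 'f'
FIRST(S) = {a, b, c, e, f}
Count: 5

5


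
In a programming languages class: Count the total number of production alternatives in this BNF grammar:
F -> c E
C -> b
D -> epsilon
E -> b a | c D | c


Counting alternatives per rule:
  F: 1 alternative(s)
  C: 1 alternative(s)
  D: 1 alternative(s)
  E: 3 alternative(s)
Sum: 1 + 1 + 1 + 3 = 6

6


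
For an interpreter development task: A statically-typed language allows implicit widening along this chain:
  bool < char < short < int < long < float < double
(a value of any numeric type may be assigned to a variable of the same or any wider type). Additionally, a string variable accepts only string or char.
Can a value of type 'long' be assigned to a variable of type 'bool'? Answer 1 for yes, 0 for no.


Target variable type: bool
Source value type: long
Numeric ranks: long=4, bool=0
Widening allowed iff rank(source) <= rank(target): 4 <= 0? No
Result: 0

0


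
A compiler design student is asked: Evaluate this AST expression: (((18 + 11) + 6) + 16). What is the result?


Expression: (((18 + 11) + 6) + 16)
Evaluating step by step:
  18 + 11 = 29
  29 + 6 = 35
  35 + 16 = 51
Result: 51

51


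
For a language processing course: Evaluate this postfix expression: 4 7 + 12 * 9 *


Processing tokens left to right:
Push 4, Push 7
Pop 4 and 7, compute 4 + 7 = 11, push 11
Push 12
Pop 11 and 12, compute 11 * 12 = 132, push 132
Push 9
Pop 132 and 9, compute 132 * 9 = 1188, push 1188
Stack result: 1188

1188


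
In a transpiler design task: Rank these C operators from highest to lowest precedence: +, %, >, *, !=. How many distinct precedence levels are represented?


Looking up precedence for each operator:
  + -> precedence 5
  % -> precedence 6
  > -> precedence 4
  * -> precedence 6
  != -> precedence 3
Sorted highest to lowest: %, *, +, >, !=
Distinct precedence values: [6, 5, 4, 3]
Number of distinct levels: 4

4


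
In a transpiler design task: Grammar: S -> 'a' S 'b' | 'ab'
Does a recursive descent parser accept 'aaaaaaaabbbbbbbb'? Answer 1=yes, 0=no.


Grammar accepts strings of the form a^n b^n (n >= 1)
Word: 'aaaaaaaabbbbbbbb'
Counting: 8 a's and 8 b's
Check: 8 == 8? Yes
Derivation (S -> aSb applied 7 time(s), then S -> ab): S => aSb => aaSbb => aaaSbbb => aaaaSbbbb => aaaaaSbbbbb => aaaaaaSbbbbbb => aaaaaaaSbbbbbbb => aaaaaaaabbbbbbbb
Accepted

1


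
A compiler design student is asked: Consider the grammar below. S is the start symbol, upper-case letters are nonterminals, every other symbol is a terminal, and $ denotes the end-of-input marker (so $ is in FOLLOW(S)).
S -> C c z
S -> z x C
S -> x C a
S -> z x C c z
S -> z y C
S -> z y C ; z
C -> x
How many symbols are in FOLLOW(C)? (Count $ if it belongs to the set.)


S is the start symbol and does not occur in any rule body, so FOLLOW(S) = {$}.
Examining every occurrence of C in a rule body:
  S -> C c z : C is followed by terminal 'c' -> add 'c'
  S -> z x C : C is at the right end -> add FOLLOW(S) = {$}
  S -> x C a : C is followed by terminal 'a' -> add 'a'
  S -> z x C c z : C is followed by terminal 'c' -> add 'c' (already in the set)
  S -> z y C : C is at the right end -> add FOLLOW(S) = {$} (already in the set)
  S -> z y C ; z : C is followed by terminal ';' -> add ';'
  C -> x : C does not occur in the body -> contributes nothing
FOLLOW(C) = {;, a, c, $}
Count: 4

4


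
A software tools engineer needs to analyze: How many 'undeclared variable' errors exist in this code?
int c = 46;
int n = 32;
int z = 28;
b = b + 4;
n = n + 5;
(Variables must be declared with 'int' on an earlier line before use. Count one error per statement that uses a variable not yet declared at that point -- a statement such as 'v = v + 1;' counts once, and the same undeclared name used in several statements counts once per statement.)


Scanning code line by line:
  Line 1: declare 'c' -> declared = ['c']
  Line 2: declare 'n' -> declared = ['c', 'n']
  Line 3: declare 'z' -> declared = ['c', 'n', 'z']
  Line 4: use 'b' -> ERROR (undeclared)
  Line 5: use 'n' -> OK (declared)
Total undeclared variable errors: 1

1


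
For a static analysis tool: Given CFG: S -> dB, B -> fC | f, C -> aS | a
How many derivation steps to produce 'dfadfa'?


Grammar: S -> dB, B -> fC | f, C -> aS | a
Deriving 'dfadfa':
Step 1: S -> dB => dB
Step 2: B -> fC => dfC
Step 3: C -> aS => dfaS
Step 4: S -> dB => dfadB
Step 5: B -> fC => dfadfC
Step 6: C -> a => dfadfa
Total derivation steps: 6

6


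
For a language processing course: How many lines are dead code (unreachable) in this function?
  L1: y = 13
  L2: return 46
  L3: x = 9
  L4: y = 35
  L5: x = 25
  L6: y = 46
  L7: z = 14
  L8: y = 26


Analyzing control flow:
  L1: reachable (before return)
  L2: reachable (return statement)
  L3: DEAD (after return at L2)
  L4: DEAD (after return at L2)
  L5: DEAD (after return at L2)
  L6: DEAD (after return at L2)
  L7: DEAD (after return at L2)
  L8: DEAD (after return at L2)
Return at L2, total lines = 8
Dead lines: L3 through L8
Count: 6

6


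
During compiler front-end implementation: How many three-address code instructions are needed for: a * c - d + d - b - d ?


Expression: a * c - d + d - b - d
Generating three-address code (respecting * over +/- precedence):
  Instruction 1: t1 = a * c
  Instruction 2: t2 = t1 - d
  Instruction 3: t3 = t2 + d
  Instruction 4: t4 = t3 - b
  Instruction 5: t5 = t4 - d
Total instructions: 5

5


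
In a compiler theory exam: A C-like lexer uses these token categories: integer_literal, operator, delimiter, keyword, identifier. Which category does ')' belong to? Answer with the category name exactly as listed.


Token: ')'
Checking categories:
  identifier: no
  integer_literal: no
  operator: no
  keyword: no
  delimiter: YES
Category: delimiter

delimiter


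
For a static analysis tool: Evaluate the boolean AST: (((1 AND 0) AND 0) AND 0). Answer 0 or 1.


Step 1: Evaluate inner node
  1 AND 0 = 0
Step 2: Evaluate next node
  0 AND 0 = 0
Step 3: Evaluate root node
  0 AND 0 = 0

0


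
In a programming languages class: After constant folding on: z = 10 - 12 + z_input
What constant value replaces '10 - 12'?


Identifying constant sub-expression:
  Original: z = 10 - 12 + z_input
  10 and 12 are both compile-time constants
  Evaluating: 10 - 12 = -2
  After folding: z = -2 + z_input

-2


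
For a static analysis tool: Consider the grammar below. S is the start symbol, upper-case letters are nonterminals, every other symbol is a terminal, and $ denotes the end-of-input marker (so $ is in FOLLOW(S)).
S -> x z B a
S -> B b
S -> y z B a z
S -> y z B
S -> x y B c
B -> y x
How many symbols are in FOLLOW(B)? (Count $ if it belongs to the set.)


S is the start symbol and does not occur in any rule body, so FOLLOW(S) = {$}.
Examining every occurrence of B in a rule body:
  S -> x z B a : B is followed by terminal 'a' -> add 'a'
  S -> B b : B is followed by terminal 'b' -> add 'b'
  S -> y z B a z : B is followed by terminal 'a' -> add 'a' (already in the set)
  S -> y z B : B is at the right end -> add FOLLOW(S) = {$}
  S -> x y B c : B is followed by terminal 'c' -> add 'c'
  B -> y x : B does not occur in the body -> contributes nothing
FOLLOW(B) = {a, b, c, $}
Count: 4

4


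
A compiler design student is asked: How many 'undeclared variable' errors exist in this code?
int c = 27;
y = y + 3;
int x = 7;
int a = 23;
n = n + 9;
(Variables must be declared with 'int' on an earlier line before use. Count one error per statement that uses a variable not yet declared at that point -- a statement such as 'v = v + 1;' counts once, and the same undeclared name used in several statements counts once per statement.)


Scanning code line by line:
  Line 1: declare 'c' -> declared = ['c']
  Line 2: use 'y' -> ERROR (undeclared)
  Line 3: declare 'x' -> declared = ['c', 'x']
  Line 4: declare 'a' -> declared = ['a', 'c', 'x']
  Line 5: use 'n' -> ERROR (undeclared)
Total undeclared variable errors: 2

2


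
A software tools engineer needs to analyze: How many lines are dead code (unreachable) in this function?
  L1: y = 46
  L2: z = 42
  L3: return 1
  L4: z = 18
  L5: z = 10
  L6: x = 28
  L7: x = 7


Analyzing control flow:
  L1: reachable (before return)
  L2: reachable (before return)
  L3: reachable (return statement)
  L4: DEAD (after return at L3)
  L5: DEAD (after return at L3)
  L6: DEAD (after return at L3)
  L7: DEAD (after return at L3)
Return at L3, total lines = 7
Dead lines: L4 through L7
Count: 4

4


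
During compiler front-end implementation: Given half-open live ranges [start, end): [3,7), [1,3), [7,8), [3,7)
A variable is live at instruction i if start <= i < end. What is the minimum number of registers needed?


Live ranges:
  Var0: [3, 7)
  Var1: [1, 3)
  Var2: [7, 8)
  Var3: [3, 7)
Sweep-line events (position, delta, active):
  pos=1 start -> active=1
  pos=3 end -> active=0
  pos=3 start -> active=1
  pos=3 start -> active=2
  pos=7 end -> active=1
  pos=7 end -> active=0
  pos=7 start -> active=1
  pos=8 end -> active=0
Maximum simultaneous active: 2
Minimum registers needed: 2

2


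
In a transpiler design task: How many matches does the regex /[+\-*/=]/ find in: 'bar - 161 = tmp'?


Pattern: /[+\-*/=]/ (operators)
Input: 'bar - 161 = tmp'
Scanning for matches:
  Match 1: '-'
  Match 2: '='
Total matches: 2

2
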